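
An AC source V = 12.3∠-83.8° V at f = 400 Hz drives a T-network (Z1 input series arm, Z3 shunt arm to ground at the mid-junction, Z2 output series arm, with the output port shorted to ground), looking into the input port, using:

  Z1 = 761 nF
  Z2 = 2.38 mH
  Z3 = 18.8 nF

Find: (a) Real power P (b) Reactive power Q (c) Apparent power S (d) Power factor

Step 1 — Angular frequency: ω = 2π·f = 2π·400 = 2513 rad/s.
Step 2 — Component impedances:
  Z1: Z = 1/(jωC) = -j/(ω·C) = 0 - j522.8 Ω
  Z2: Z = jωL = j·2513·0.00238 = 0 + j5.982 Ω
  Z3: Z = 1/(jωC) = -j/(ω·C) = 0 - j2.116e+04 Ω
Step 3 — With the output port shorted to ground, the output series arm Z2 runs from the junction to ground; the shunt arm Z3 also runs from the junction to ground. They appear in parallel: Z3 || Z2 = 0 + j5.983 Ω.
Step 4 — Series with input arm Z1: Z_in = Z1 + (Z3 || Z2) = 0 - j516.9 Ω = 516.9∠-90.0° Ω.
Step 5 — Source phasor: V = 12.3∠-83.8° V = 1.328 - j12.23 V.
Step 6 — Current: I = V / Z = 0.02366 + j0.00257 A = 0.0238∠6.2° A.
Step 7 — Complex power: S = V·I* = 0 - j0.2927 VA.
Step 8 — Real power: P = Re(S) = 0 W.
Step 9 — Reactive power: Q = Im(S) = -0.2927 VAR.
Step 10 — Apparent power: |S| = 0.2927 VA.
Step 11 — Power factor: PF = P/|S| = 0 (leading).

(a) P = 0 W  (b) Q = -0.2927 VAR  (c) S = 0.2927 VA  (d) PF = 0 (leading)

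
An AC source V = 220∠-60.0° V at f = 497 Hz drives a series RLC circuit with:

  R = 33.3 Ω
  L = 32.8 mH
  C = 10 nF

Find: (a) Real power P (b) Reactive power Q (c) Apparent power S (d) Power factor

Step 1 — Angular frequency: ω = 2π·f = 2π·497 = 3123 rad/s.
Step 2 — Component impedances:
  R: Z = R = 33.3 Ω
  L: Z = jωL = j·3123·0.0328 = 0 + j102.4 Ω
  C: Z = 1/(jωC) = -j/(ω·C) = 0 - j3.202e+04 Ω
Step 3 — Series combination: Z_total = R + L + C = 33.3 - j3.192e+04 Ω = 3.192e+04∠-89.9° Ω.
Step 4 — Source phasor: V = 220∠-60.0° V = 110 - j190.5 V.
Step 5 — Current: I = V / Z = 0.005972 + j0.00344 A = 0.006892∠29.9° A.
Step 6 — Complex power: S = V·I* = 0.001582 - j1.516 VA.
Step 7 — Real power: P = Re(S) = 0.001582 W.
Step 8 — Reactive power: Q = Im(S) = -1.516 VAR.
Step 9 — Apparent power: |S| = 1.516 VA.
Step 10 — Power factor: PF = P/|S| = 0.001043 (leading).

(a) P = 0.001582 W  (b) Q = -1.516 VAR  (c) S = 1.516 VA  (d) PF = 0.001043 (leading)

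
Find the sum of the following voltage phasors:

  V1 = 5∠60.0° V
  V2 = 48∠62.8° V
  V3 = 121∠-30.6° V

Step 1 — Convert each phasor to rectangular form:
  V1 = 5·(cos(60.0°) + j·sin(60.0°)) = 2.5 + j4.33 V
  V2 = 48·(cos(62.8°) + j·sin(62.8°)) = 21.94 + j42.69 V
  V3 = 121·(cos(-30.6°) + j·sin(-30.6°)) = 104.1 - j61.59 V
Step 2 — Sum components: V_total = 128.6 - j14.57 V.
Step 3 — Convert to polar: |V_total| = 129.4 V, ∠V_total = -6.5°.

V_total = 129.4∠-6.5° V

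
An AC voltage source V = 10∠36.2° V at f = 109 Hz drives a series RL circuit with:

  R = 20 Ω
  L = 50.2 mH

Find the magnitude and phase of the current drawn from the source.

Step 1 — Angular frequency: ω = 2π·f = 2π·109 = 684.9 rad/s.
Step 2 — Component impedances:
  R: Z = R = 20 Ω
  L: Z = jωL = j·684.9·0.0502 = 0 + j34.38 Ω
Step 3 — Series combination: Z_total = R + L = 20 + j34.38 Ω = 39.77∠59.8° Ω.
Step 4 — Source phasor: V = 10∠36.2° V = 8.07 + j5.906 V.
Step 5 — Ohm's law: I = V / Z_total = (8.07 + j5.906) / (20 + j34.38) = 0.2304 - j0.1007 A.
Step 6 — Convert to polar: |I| = 0.2514 A, ∠I = -23.6°.

I = 0.2514∠-23.6° A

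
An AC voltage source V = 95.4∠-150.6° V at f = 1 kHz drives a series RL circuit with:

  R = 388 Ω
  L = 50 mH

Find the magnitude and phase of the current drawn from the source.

Step 1 — Angular frequency: ω = 2π·f = 2π·1000 = 6283 rad/s.
Step 2 — Component impedances:
  R: Z = R = 388 Ω
  L: Z = jωL = j·6283·0.05 = 0 + j314.2 Ω
Step 3 — Series combination: Z_total = R + L = 388 + j314.2 Ω = 499.2∠39.0° Ω.
Step 4 — Source phasor: V = 95.4∠-150.6° V = -83.11 - j46.83 V.
Step 5 — Ohm's law: I = V / Z_total = (-83.11 - j46.83) / (388 + j314.2) = -0.1884 + j0.03186 A.
Step 6 — Convert to polar: |I| = 0.1911 A, ∠I = 170.4°.

I = 0.1911∠170.4° A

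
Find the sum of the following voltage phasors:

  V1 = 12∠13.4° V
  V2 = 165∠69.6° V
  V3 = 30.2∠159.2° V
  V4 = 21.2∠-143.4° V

Step 1 — Convert each phasor to rectangular form:
  V1 = 12·(cos(13.4°) + j·sin(13.4°)) = 11.67 + j2.781 V
  V2 = 165·(cos(69.6°) + j·sin(69.6°)) = 57.51 + j154.7 V
  V3 = 30.2·(cos(159.2°) + j·sin(159.2°)) = -28.23 + j10.72 V
  V4 = 21.2·(cos(-143.4°) + j·sin(-143.4°)) = -17.02 - j12.64 V
Step 2 — Sum components: V_total = 23.94 + j155.5 V.
Step 3 — Convert to polar: |V_total| = 157.3 V, ∠V_total = 81.3°.

V_total = 157.3∠81.3° V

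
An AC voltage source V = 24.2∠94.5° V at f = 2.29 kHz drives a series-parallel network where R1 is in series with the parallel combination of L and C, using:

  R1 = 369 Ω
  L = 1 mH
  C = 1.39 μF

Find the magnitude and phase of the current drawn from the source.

Step 1 — Angular frequency: ω = 2π·f = 2π·2290 = 1.439e+04 rad/s.
Step 2 — Component impedances:
  R1: Z = R = 369 Ω
  L: Z = jωL = j·1.439e+04·0.001 = 0 + j14.39 Ω
  C: Z = 1/(jωC) = -j/(ω·C) = 0 - j50 Ω
Step 3 — Parallel branch: L || C = 1/(1/L + 1/C) = 0 + j20.2 Ω.
Step 4 — Series with R1: Z_total = R1 + (L || C) = 369 + j20.2 Ω = 369.6∠3.1° Ω.
Step 5 — Source phasor: V = 24.2∠94.5° V = -1.899 + j24.13 V.
Step 6 — Ohm's law: I = V / Z_total = (-1.899 + j24.13) / (369 + j20.2) = -0.001561 + j0.06547 A.
Step 7 — Convert to polar: |I| = 0.06548 A, ∠I = 91.4°.

I = 0.06548∠91.4° A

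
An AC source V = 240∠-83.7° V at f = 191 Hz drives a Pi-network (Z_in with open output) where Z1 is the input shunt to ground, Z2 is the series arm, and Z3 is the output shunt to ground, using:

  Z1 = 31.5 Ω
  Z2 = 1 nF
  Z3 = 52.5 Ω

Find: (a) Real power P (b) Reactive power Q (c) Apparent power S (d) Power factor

Step 1 — Angular frequency: ω = 2π·f = 2π·191 = 1200 rad/s.
Step 2 — Component impedances:
  Z1: Z = R = 31.5 Ω
  Z2: Z = 1/(jωC) = -j/(ω·C) = 0 - j8.333e+05 Ω
  Z3: Z = R = 52.5 Ω
Step 3 — With open output, the series arm Z2 and the output shunt Z3 appear in series to ground: Z2 + Z3 = 52.5 - j8.333e+05 Ω.
Step 4 — Parallel with input shunt Z1: Z_in = Z1 || (Z2 + Z3) = 31.5 - j0.001191 Ω = 31.5∠-0.0° Ω.
Step 5 — Source phasor: V = 240∠-83.7° V = 26.34 - j238.6 V.
Step 6 — Current: I = V / Z = 0.8364 - j7.573 A = 7.619∠-83.7° A.
Step 7 — Complex power: S = V·I* = 1829 - j0.06913 VA.
Step 8 — Real power: P = Re(S) = 1829 W.
Step 9 — Reactive power: Q = Im(S) = -0.06913 VAR.
Step 10 — Apparent power: |S| = 1829 VA.
Step 11 — Power factor: PF = P/|S| = 1 (leading).

(a) P = 1829 W  (b) Q = -0.06913 VAR  (c) S = 1829 VA  (d) PF = 1 (leading)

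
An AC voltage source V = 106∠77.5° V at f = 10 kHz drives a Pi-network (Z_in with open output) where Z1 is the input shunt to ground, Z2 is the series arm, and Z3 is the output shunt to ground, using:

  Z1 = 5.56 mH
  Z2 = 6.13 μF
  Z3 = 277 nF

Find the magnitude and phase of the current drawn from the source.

Step 1 — Angular frequency: ω = 2π·f = 2π·1e+04 = 6.283e+04 rad/s.
Step 2 — Component impedances:
  Z1: Z = jωL = j·6.283e+04·0.00556 = 0 + j349.3 Ω
  Z2: Z = 1/(jωC) = -j/(ω·C) = 0 - j2.596 Ω
  Z3: Z = 1/(jωC) = -j/(ω·C) = 0 - j57.46 Ω
Step 3 — With open output, the series arm Z2 and the output shunt Z3 appear in series to ground: Z2 + Z3 = 0 - j60.05 Ω.
Step 4 — Parallel with input shunt Z1: Z_in = Z1 || (Z2 + Z3) = 0 - j72.52 Ω = 72.52∠-90.0° Ω.
Step 5 — Source phasor: V = 106∠77.5° V = 22.94 + j103.5 V.
Step 6 — Ohm's law: I = V / Z_total = (22.94 + j103.5) / (0 - j72.52) = -1.427 + j0.3164 A.
Step 7 — Convert to polar: |I| = 1.462 A, ∠I = 167.5°.

I = 1.462∠167.5° A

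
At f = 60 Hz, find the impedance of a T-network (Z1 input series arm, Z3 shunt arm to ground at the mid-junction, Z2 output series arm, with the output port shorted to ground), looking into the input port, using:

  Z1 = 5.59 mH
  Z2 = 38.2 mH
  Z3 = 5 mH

Step 1 — Angular frequency: ω = 2π·f = 2π·60 = 377 rad/s.
Step 2 — Component impedances:
  Z1: Z = jωL = j·377·0.00559 = 0 + j2.107 Ω
  Z2: Z = jωL = j·377·0.0382 = 0 + j14.4 Ω
  Z3: Z = jωL = j·377·0.005 = 0 + j1.885 Ω
Step 3 — With the output port shorted to ground, the output series arm Z2 runs from the junction to ground; the shunt arm Z3 also runs from the junction to ground. They appear in parallel: Z3 || Z2 = 0 + j1.667 Ω.
Step 4 — Series with input arm Z1: Z_in = Z1 + (Z3 || Z2) = 0 + j3.774 Ω = 3.774∠90.0° Ω.

Z = 0 + j3.774 Ω = 3.774∠90.0° Ω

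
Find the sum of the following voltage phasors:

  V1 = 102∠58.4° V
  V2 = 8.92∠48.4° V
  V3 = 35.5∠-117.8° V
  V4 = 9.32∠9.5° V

Step 1 — Convert each phasor to rectangular form:
  V1 = 102·(cos(58.4°) + j·sin(58.4°)) = 53.45 + j86.88 V
  V2 = 8.92·(cos(48.4°) + j·sin(48.4°)) = 5.922 + j6.67 V
  V3 = 35.5·(cos(-117.8°) + j·sin(-117.8°)) = -16.56 - j31.4 V
  V4 = 9.32·(cos(9.5°) + j·sin(9.5°)) = 9.192 + j1.538 V
Step 2 — Sum components: V_total = 52 + j63.68 V.
Step 3 — Convert to polar: |V_total| = 82.22 V, ∠V_total = 50.8°.

V_total = 82.22∠50.8° V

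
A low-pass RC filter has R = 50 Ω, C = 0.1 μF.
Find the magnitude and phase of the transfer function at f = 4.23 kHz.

Step 1 — Angular frequency: ω = 2π·4230 = 2.658e+04 rad/s.
Step 2 — Transfer function: H(jω) = 1/(1 + jωRC).
Step 3 — Denominator: 1 + jωRC = 1 + j·2.658e+04·50·1e-07 = 1 + j0.1329.
Step 4 — H = 0.9826 - j0.1306.
Step 5 — Magnitude: |H| = 0.9913 (-0.1 dB); phase: φ = -7.6°.

|H| = 0.9913 (-0.1 dB), φ = -7.6°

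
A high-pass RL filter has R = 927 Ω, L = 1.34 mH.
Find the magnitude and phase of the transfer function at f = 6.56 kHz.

Step 1 — Angular frequency: ω = 2π·6560 = 4.122e+04 rad/s.
Step 2 — Transfer function: H(jω) = jωL/(R + jωL).
Step 3 — Numerator jωL = j·55.23; denominator R + jωL = 927 + j55.23.
Step 4 — H = 0.003537 + j0.05937.
Step 5 — Magnitude: |H| = 0.05948 (-24.5 dB); phase: φ = 86.6°.

|H| = 0.05948 (-24.5 dB), φ = 86.6°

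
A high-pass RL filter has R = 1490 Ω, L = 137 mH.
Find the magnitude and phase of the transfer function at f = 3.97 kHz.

Step 1 — Angular frequency: ω = 2π·3970 = 2.494e+04 rad/s.
Step 2 — Transfer function: H(jω) = jωL/(R + jωL).
Step 3 — Numerator jωL = j·3417; denominator R + jωL = 1490 + j3417.
Step 4 — H = 0.8403 + j0.3664.
Step 5 — Magnitude: |H| = 0.9167 (-0.8 dB); phase: φ = 23.6°.

|H| = 0.9167 (-0.8 dB), φ = 23.6°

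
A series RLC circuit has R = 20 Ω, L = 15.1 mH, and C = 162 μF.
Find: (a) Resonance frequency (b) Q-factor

Step 1 — Resonance condition Im(Z)=0 gives ω₀ = 1/√(LC).
Step 2 — ω₀ = 1/√(0.0151·0.000162) = 639.4 rad/s.
Step 3 — f₀ = ω₀/(2π) = 101.8 Hz.
Step 4 — Series Q: Q = ω₀L/R = 639.4·0.0151/20 = 0.4827.

(a) f₀ = 101.8 Hz  (b) Q = 0.4827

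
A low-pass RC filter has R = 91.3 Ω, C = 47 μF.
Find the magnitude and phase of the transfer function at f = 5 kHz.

Step 1 — Angular frequency: ω = 2π·5000 = 3.142e+04 rad/s.
Step 2 — Transfer function: H(jω) = 1/(1 + jωRC).
Step 3 — Denominator: 1 + jωRC = 1 + j·3.142e+04·91.3·4.7e-05 = 1 + j134.8.
Step 4 — H = 5.502e-05 - j0.007418.
Step 5 — Magnitude: |H| = 0.007418 (-42.6 dB); phase: φ = -89.6°.

|H| = 0.007418 (-42.6 dB), φ = -89.6°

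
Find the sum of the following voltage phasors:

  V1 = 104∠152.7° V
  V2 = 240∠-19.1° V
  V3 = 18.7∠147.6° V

Step 1 — Convert each phasor to rectangular form:
  V1 = 104·(cos(152.7°) + j·sin(152.7°)) = -92.42 + j47.7 V
  V2 = 240·(cos(-19.1°) + j·sin(-19.1°)) = 226.8 - j78.53 V
  V3 = 18.7·(cos(147.6°) + j·sin(147.6°)) = -15.79 + j10.02 V
Step 2 — Sum components: V_total = 118.6 - j20.81 V.
Step 3 — Convert to polar: |V_total| = 120.4 V, ∠V_total = -10.0°.

V_total = 120.4∠-10.0° V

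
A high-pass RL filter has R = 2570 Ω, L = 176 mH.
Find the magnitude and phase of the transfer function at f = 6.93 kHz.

Step 1 — Angular frequency: ω = 2π·6930 = 4.354e+04 rad/s.
Step 2 — Transfer function: H(jω) = jωL/(R + jωL).
Step 3 — Numerator jωL = j·7663; denominator R + jωL = 2570 + j7663.
Step 4 — H = 0.8989 + j0.3015.
Step 5 — Magnitude: |H| = 0.9481 (-0.5 dB); phase: φ = 18.5°.

|H| = 0.9481 (-0.5 dB), φ = 18.5°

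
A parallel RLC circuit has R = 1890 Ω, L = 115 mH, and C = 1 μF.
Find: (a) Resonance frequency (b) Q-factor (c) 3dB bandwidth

Step 1 — Resonance: ω₀ = 1/√(LC) = 1/√(0.115·1e-06) = 2949 rad/s.
Step 2 — f₀ = ω₀/(2π) = 469.3 Hz.
Step 3 — Parallel Q: Q = R/(ω₀L) = 1890/(2949·0.115) = 5.573.
Step 4 — Bandwidth: Δω = ω₀/Q = 529.1 rad/s; BW = Δω/(2π) = 84.21 Hz.

(a) f₀ = 469.3 Hz  (b) Q = 5.573  (c) BW = 84.21 Hz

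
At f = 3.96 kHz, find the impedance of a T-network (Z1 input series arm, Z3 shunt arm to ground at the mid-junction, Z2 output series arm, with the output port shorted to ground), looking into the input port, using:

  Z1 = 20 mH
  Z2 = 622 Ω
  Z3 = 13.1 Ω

Step 1 — Angular frequency: ω = 2π·f = 2π·3960 = 2.488e+04 rad/s.
Step 2 — Component impedances:
  Z1: Z = jωL = j·2.488e+04·0.02 = 0 + j497.6 Ω
  Z2: Z = R = 622 Ω
  Z3: Z = R = 13.1 Ω
Step 3 — With the output port shorted to ground, the output series arm Z2 runs from the junction to ground; the shunt arm Z3 also runs from the junction to ground. They appear in parallel: Z3 || Z2 = 12.83 Ω.
Step 4 — Series with input arm Z1: Z_in = Z1 + (Z3 || Z2) = 12.83 + j497.6 Ω = 497.8∠88.5° Ω.

Z = 12.83 + j497.6 Ω = 497.8∠88.5° Ω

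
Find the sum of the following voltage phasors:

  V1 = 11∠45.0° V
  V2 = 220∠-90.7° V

Step 1 — Convert each phasor to rectangular form:
  V1 = 11·(cos(45.0°) + j·sin(45.0°)) = 7.778 + j7.778 V
  V2 = 220·(cos(-90.7°) + j·sin(-90.7°)) = -2.688 - j220 V
Step 2 — Sum components: V_total = 5.09 - j212.2 V.
Step 3 — Convert to polar: |V_total| = 212.3 V, ∠V_total = -88.6°.

V_total = 212.3∠-88.6° V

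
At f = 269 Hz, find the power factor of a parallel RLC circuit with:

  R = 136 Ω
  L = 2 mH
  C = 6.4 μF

Step 1 — Angular frequency: ω = 2π·f = 2π·269 = 1690 rad/s.
Step 2 — Component impedances:
  R: Z = R = 136 Ω
  L: Z = jωL = j·1690·0.002 = 0 + j3.38 Ω
  C: Z = 1/(jωC) = -j/(ω·C) = 0 - j92.45 Ω
Step 3 — Parallel combination: 1/Z_total = 1/R + 1/L + 1/C; Z_total = 0.09046 + j3.506 Ω = 3.507∠88.5° Ω.
Step 4 — Power factor: PF = cos(φ) = Re(Z)/|Z| = 0.09046/3.507 = 0.02579.
Step 5 — Type: Im(Z) = 3.506 ⇒ lagging (phase φ = 88.5°).

PF = 0.02579 (lagging, φ = 88.5°)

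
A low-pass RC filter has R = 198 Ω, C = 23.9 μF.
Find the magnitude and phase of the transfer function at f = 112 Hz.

Step 1 — Angular frequency: ω = 2π·112 = 703.7 rad/s.
Step 2 — Transfer function: H(jω) = 1/(1 + jωRC).
Step 3 — Denominator: 1 + jωRC = 1 + j·703.7·198·2.39e-05 = 1 + j3.33.
Step 4 — H = 0.08271 - j0.2755.
Step 5 — Magnitude: |H| = 0.2876 (-10.8 dB); phase: φ = -73.3°.

|H| = 0.2876 (-10.8 dB), φ = -73.3°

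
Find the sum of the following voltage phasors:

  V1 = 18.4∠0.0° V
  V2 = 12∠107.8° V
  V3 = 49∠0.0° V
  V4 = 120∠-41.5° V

Step 1 — Convert each phasor to rectangular form:
  V1 = 18.4·(cos(0.0°) + j·sin(0.0°)) = 18.4 V
  V2 = 12·(cos(107.8°) + j·sin(107.8°)) = -3.668 + j11.43 V
  V3 = 49·(cos(0.0°) + j·sin(0.0°)) = 49 V
  V4 = 120·(cos(-41.5°) + j·sin(-41.5°)) = 89.87 - j79.51 V
Step 2 — Sum components: V_total = 153.6 - j68.09 V.
Step 3 — Convert to polar: |V_total| = 168 V, ∠V_total = -23.9°.

V_total = 168∠-23.9° V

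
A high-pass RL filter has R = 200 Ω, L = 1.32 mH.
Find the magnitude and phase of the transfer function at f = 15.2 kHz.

Step 1 — Angular frequency: ω = 2π·1.52e+04 = 9.55e+04 rad/s.
Step 2 — Transfer function: H(jω) = jωL/(R + jωL).
Step 3 — Numerator jωL = j·126.1; denominator R + jωL = 200 + j126.1.
Step 4 — H = 0.2843 + j0.4511.
Step 5 — Magnitude: |H| = 0.5332 (-5.5 dB); phase: φ = 57.8°.

|H| = 0.5332 (-5.5 dB), φ = 57.8°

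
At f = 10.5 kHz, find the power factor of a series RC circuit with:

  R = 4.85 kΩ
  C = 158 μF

Step 1 — Angular frequency: ω = 2π·f = 2π·1.05e+04 = 6.597e+04 rad/s.
Step 2 — Component impedances:
  R: Z = R = 4850 Ω
  C: Z = 1/(jωC) = -j/(ω·C) = 0 - j0.09593 Ω
Step 3 — Series combination: Z_total = R + C = 4850 - j0.09593 Ω = 4850∠-0.0° Ω.
Step 4 — Power factor: PF = cos(φ) = Re(Z)/|Z| = 4850/4850 = 1.
Step 5 — Type: Im(Z) = -0.09593 ⇒ leading (phase φ = -0.0°).

PF = 1 (leading, φ = -0.0°)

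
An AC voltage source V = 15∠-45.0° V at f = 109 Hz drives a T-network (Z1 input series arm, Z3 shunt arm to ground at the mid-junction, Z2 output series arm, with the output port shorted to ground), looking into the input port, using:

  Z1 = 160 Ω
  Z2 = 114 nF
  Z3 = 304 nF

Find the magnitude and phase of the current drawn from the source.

Step 1 — Angular frequency: ω = 2π·f = 2π·109 = 684.9 rad/s.
Step 2 — Component impedances:
  Z1: Z = R = 160 Ω
  Z2: Z = 1/(jωC) = -j/(ω·C) = 0 - j1.281e+04 Ω
  Z3: Z = 1/(jωC) = -j/(ω·C) = 0 - j4803 Ω
Step 3 — With the output port shorted to ground, the output series arm Z2 runs from the junction to ground; the shunt arm Z3 also runs from the junction to ground. They appear in parallel: Z3 || Z2 = 0 - j3493 Ω.
Step 4 — Series with input arm Z1: Z_in = Z1 + (Z3 || Z2) = 160 - j3493 Ω = 3497∠-87.4° Ω.
Step 5 — Source phasor: V = 15∠-45.0° V = 10.61 - j10.61 V.
Step 6 — Ohm's law: I = V / Z_total = (10.61 - j10.61) / (160 - j3493) = 0.003169 + j0.002891 A.
Step 7 — Convert to polar: |I| = 0.00429 A, ∠I = 42.4°.

I = 0.00429∠42.4° A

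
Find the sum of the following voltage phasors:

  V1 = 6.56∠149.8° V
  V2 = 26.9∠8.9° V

Step 1 — Convert each phasor to rectangular form:
  V1 = 6.56·(cos(149.8°) + j·sin(149.8°)) = -5.67 + j3.3 V
  V2 = 26.9·(cos(8.9°) + j·sin(8.9°)) = 26.58 + j4.162 V
Step 2 — Sum components: V_total = 20.91 + j7.462 V.
Step 3 — Convert to polar: |V_total| = 22.2 V, ∠V_total = 19.6°.

V_total = 22.2∠19.6° V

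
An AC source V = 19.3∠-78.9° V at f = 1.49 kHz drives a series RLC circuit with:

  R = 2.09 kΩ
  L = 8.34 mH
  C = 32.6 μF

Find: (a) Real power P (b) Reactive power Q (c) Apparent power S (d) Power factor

Step 1 — Angular frequency: ω = 2π·f = 2π·1490 = 9362 rad/s.
Step 2 — Component impedances:
  R: Z = R = 2090 Ω
  L: Z = jωL = j·9362·0.00834 = 0 + j78.08 Ω
  C: Z = 1/(jωC) = -j/(ω·C) = 0 - j3.277 Ω
Step 3 — Series combination: Z_total = R + L + C = 2090 + j74.8 Ω = 2091∠2.0° Ω.
Step 4 — Source phasor: V = 19.3∠-78.9° V = 3.716 - j18.94 V.
Step 5 — Current: I = V / Z = 0.001452 - j0.009114 A = 0.009229∠-80.9° A.
Step 6 — Complex power: S = V·I* = 0.178 + j0.006371 VA.
Step 7 — Real power: P = Re(S) = 0.178 W.
Step 8 — Reactive power: Q = Im(S) = 0.006371 VAR.
Step 9 — Apparent power: |S| = 0.1781 VA.
Step 10 — Power factor: PF = P/|S| = 0.9994 (lagging).

(a) P = 0.178 W  (b) Q = 0.006371 VAR  (c) S = 0.1781 VA  (d) PF = 0.9994 (lagging)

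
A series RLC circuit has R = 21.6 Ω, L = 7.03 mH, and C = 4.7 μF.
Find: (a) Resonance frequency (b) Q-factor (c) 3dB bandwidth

Step 1 — Resonance: ω₀ = 1/√(LC) = 1/√(0.00703·4.7e-06) = 5501 rad/s.
Step 2 — f₀ = ω₀/(2π) = 875.6 Hz.
Step 3 — Series Q: Q = ω₀L/R = 5501·0.00703/21.6 = 1.791.
Step 4 — Bandwidth: Δω = ω₀/Q = 3073 rad/s; BW = Δω/(2π) = 489 Hz.

(a) f₀ = 875.6 Hz  (b) Q = 1.791  (c) BW = 489 Hz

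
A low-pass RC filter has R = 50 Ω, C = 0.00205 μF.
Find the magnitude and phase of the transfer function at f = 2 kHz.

Step 1 — Angular frequency: ω = 2π·2000 = 1.257e+04 rad/s.
Step 2 — Transfer function: H(jω) = 1/(1 + jωRC).
Step 3 — Denominator: 1 + jωRC = 1 + j·1.257e+04·50·2.05e-09 = 1 + j0.001288.
Step 4 — H = 1 - j0.001288.
Step 5 — Magnitude: |H| = 1 (-0.0 dB); phase: φ = -0.1°.

|H| = 1 (-0.0 dB), φ = -0.1°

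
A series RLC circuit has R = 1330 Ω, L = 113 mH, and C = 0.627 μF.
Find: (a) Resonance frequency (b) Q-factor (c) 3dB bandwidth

Step 1 — Resonance condition Im(Z)=0 gives ω₀ = 1/√(LC).
Step 2 — ω₀ = 1/√(0.113·6.27e-07) = 3757 rad/s.
Step 3 — f₀ = ω₀/(2π) = 597.9 Hz.
Step 4 — Series Q: Q = ω₀L/R = 3757·0.113/1330 = 0.3192.
Step 5 — 3dB bandwidth: Δω = ω₀/Q = 1.177e+04 rad/s; BW = Δω/(2π) = 1873 Hz.

(a) f₀ = 597.9 Hz  (b) Q = 0.3192  (c) BW = 1873 Hz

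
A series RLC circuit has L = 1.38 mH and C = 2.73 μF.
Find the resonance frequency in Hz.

Step 1 — Resonance condition Im(Z)=0 gives ω₀ = 1/√(LC).
Step 2 — ω₀ = 1/√(0.00138·2.73e-06) = 1.629e+04 rad/s.
Step 3 — f₀ = ω₀/(2π) = 2593 Hz.

f₀ = 2593 Hz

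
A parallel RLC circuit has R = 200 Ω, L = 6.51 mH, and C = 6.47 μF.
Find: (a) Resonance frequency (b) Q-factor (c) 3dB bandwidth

Step 1 — Resonance: ω₀ = 1/√(LC) = 1/√(0.00651·6.47e-06) = 4873 rad/s.
Step 2 — f₀ = ω₀/(2π) = 775.5 Hz.
Step 3 — Parallel Q: Q = R/(ω₀L) = 200/(4873·0.00651) = 6.305.
Step 4 — Bandwidth: Δω = ω₀/Q = 772.8 rad/s; BW = Δω/(2π) = 123 Hz.

(a) f₀ = 775.5 Hz  (b) Q = 6.305  (c) BW = 123 Hz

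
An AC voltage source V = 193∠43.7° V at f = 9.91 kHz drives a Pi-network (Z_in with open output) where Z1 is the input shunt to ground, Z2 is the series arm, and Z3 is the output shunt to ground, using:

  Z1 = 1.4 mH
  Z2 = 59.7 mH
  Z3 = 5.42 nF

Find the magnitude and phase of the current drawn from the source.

Step 1 — Angular frequency: ω = 2π·f = 2π·9910 = 6.227e+04 rad/s.
Step 2 — Component impedances:
  Z1: Z = jωL = j·6.227e+04·0.0014 = 0 + j87.17 Ω
  Z2: Z = jωL = j·6.227e+04·0.0597 = 0 + j3717 Ω
  Z3: Z = 1/(jωC) = -j/(ω·C) = 0 - j2963 Ω
Step 3 — With open output, the series arm Z2 and the output shunt Z3 appear in series to ground: Z2 + Z3 = 0 + j754.2 Ω.
Step 4 — Parallel with input shunt Z1: Z_in = Z1 || (Z2 + Z3) = 0 + j78.14 Ω = 78.14∠90.0° Ω.
Step 5 — Source phasor: V = 193∠43.7° V = 139.5 + j133.3 V.
Step 6 — Ohm's law: I = V / Z_total = (139.5 + j133.3) / (0 + j78.14) = 1.706 - j1.786 A.
Step 7 — Convert to polar: |I| = 2.47 A, ∠I = -46.3°.

I = 2.47∠-46.3° A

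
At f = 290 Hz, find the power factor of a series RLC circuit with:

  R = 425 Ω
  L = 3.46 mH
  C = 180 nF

Step 1 — Angular frequency: ω = 2π·f = 2π·290 = 1822 rad/s.
Step 2 — Component impedances:
  R: Z = R = 425 Ω
  L: Z = jωL = j·1822·0.00346 = 0 + j6.305 Ω
  C: Z = 1/(jωC) = -j/(ω·C) = 0 - j3049 Ω
Step 3 — Series combination: Z_total = R + L + C = 425 - j3043 Ω = 3072∠-82.0° Ω.
Step 4 — Power factor: PF = cos(φ) = Re(Z)/|Z| = 425/3072 = 0.1383.
Step 5 — Type: Im(Z) = -3043 ⇒ leading (phase φ = -82.0°).

PF = 0.1383 (leading, φ = -82.0°)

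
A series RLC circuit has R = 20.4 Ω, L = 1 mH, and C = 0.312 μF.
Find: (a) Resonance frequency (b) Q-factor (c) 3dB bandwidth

Step 1 — Resonance: ω₀ = 1/√(LC) = 1/√(0.001·3.12e-07) = 5.661e+04 rad/s.
Step 2 — f₀ = ω₀/(2π) = 9010 Hz.
Step 3 — Series Q: Q = ω₀L/R = 5.661e+04·0.001/20.4 = 2.775.
Step 4 — Bandwidth: Δω = ω₀/Q = 2.04e+04 rad/s; BW = Δω/(2π) = 3247 Hz.

(a) f₀ = 9010 Hz  (b) Q = 2.775  (c) BW = 3247 Hz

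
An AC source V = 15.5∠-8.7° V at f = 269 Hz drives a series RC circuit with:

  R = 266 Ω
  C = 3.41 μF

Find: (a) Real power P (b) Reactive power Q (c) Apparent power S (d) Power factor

Step 1 — Angular frequency: ω = 2π·f = 2π·269 = 1690 rad/s.
Step 2 — Component impedances:
  R: Z = R = 266 Ω
  C: Z = 1/(jωC) = -j/(ω·C) = 0 - j173.5 Ω
Step 3 — Series combination: Z_total = R + C = 266 - j173.5 Ω = 317.6∠-33.1° Ω.
Step 4 — Source phasor: V = 15.5∠-8.7° V = 15.32 - j2.345 V.
Step 5 — Current: I = V / Z = 0.04444 + j0.02017 A = 0.04881∠24.4° A.
Step 6 — Complex power: S = V·I* = 0.6336 - j0.4133 VA.
Step 7 — Real power: P = Re(S) = 0.6336 W.
Step 8 — Reactive power: Q = Im(S) = -0.4133 VAR.
Step 9 — Apparent power: |S| = 0.7565 VA.
Step 10 — Power factor: PF = P/|S| = 0.8376 (leading).

(a) P = 0.6336 W  (b) Q = -0.4133 VAR  (c) S = 0.7565 VA  (d) PF = 0.8376 (leading)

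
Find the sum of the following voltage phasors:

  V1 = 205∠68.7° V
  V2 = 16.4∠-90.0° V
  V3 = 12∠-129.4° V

Step 1 — Convert each phasor to rectangular form:
  V1 = 205·(cos(68.7°) + j·sin(68.7°)) = 74.47 + j191 V
  V2 = 16.4·(cos(-90.0°) + j·sin(-90.0°)) = 0 - j16.4 V
  V3 = 12·(cos(-129.4°) + j·sin(-129.4°)) = -7.617 - j9.273 V
Step 2 — Sum components: V_total = 66.85 + j165.3 V.
Step 3 — Convert to polar: |V_total| = 178.3 V, ∠V_total = 68.0°.

V_total = 178.3∠68.0° V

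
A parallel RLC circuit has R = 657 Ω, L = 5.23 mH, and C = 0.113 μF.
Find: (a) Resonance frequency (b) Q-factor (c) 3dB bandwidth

Step 1 — Resonance: ω₀ = 1/√(LC) = 1/√(0.00523·1.13e-07) = 4.113e+04 rad/s.
Step 2 — f₀ = ω₀/(2π) = 6547 Hz.
Step 3 — Parallel Q: Q = R/(ω₀L) = 657/(4.113e+04·0.00523) = 3.054.
Step 4 — Bandwidth: Δω = ω₀/Q = 1.347e+04 rad/s; BW = Δω/(2π) = 2144 Hz.

(a) f₀ = 6547 Hz  (b) Q = 3.054  (c) BW = 2144 Hz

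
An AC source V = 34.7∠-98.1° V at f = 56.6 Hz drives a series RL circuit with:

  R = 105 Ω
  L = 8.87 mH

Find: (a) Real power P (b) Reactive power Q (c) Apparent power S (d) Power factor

Step 1 — Angular frequency: ω = 2π·f = 2π·56.6 = 355.6 rad/s.
Step 2 — Component impedances:
  R: Z = R = 105 Ω
  L: Z = jωL = j·355.6·0.00887 = 0 + j3.154 Ω
Step 3 — Series combination: Z_total = R + L = 105 + j3.154 Ω = 105∠1.7° Ω.
Step 4 — Source phasor: V = 34.7∠-98.1° V = -4.889 - j34.35 V.
Step 5 — Current: I = V / Z = -0.05634 - j0.3255 A = 0.3303∠-99.8° A.
Step 6 — Complex power: S = V·I* = 11.46 + j0.3442 VA.
Step 7 — Real power: P = Re(S) = 11.46 W.
Step 8 — Reactive power: Q = Im(S) = 0.3442 VAR.
Step 9 — Apparent power: |S| = 11.46 VA.
Step 10 — Power factor: PF = P/|S| = 0.9995 (lagging).

(a) P = 11.46 W  (b) Q = 0.3442 VAR  (c) S = 11.46 VA  (d) PF = 0.9995 (lagging)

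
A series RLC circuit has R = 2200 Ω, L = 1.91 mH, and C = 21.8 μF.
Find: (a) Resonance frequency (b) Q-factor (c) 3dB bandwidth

Step 1 — Resonance condition Im(Z)=0 gives ω₀ = 1/√(LC).
Step 2 — ω₀ = 1/√(0.00191·2.18e-05) = 4901 rad/s.
Step 3 — f₀ = ω₀/(2π) = 780 Hz.
Step 4 — Series Q: Q = ω₀L/R = 4901·0.00191/2200 = 0.004255.
Step 5 — 3dB bandwidth: Δω = ω₀/Q = 1.152e+06 rad/s; BW = Δω/(2π) = 1.833e+05 Hz.

(a) f₀ = 780 Hz  (b) Q = 0.004255  (c) BW = 1.833e+05 Hz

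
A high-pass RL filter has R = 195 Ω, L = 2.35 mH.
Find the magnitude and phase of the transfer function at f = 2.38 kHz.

Step 1 — Angular frequency: ω = 2π·2380 = 1.495e+04 rad/s.
Step 2 — Transfer function: H(jω) = jωL/(R + jωL).
Step 3 — Numerator jωL = j·35.14; denominator R + jωL = 195 + j35.14.
Step 4 — H = 0.03146 + j0.1745.
Step 5 — Magnitude: |H| = 0.1774 (-15.0 dB); phase: φ = 79.8°.

|H| = 0.1774 (-15.0 dB), φ = 79.8°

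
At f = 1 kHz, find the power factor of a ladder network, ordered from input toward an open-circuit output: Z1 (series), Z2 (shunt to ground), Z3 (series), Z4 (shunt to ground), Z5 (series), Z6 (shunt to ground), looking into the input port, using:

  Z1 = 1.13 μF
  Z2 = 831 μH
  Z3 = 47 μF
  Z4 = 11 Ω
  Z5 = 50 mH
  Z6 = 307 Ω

Step 1 — Angular frequency: ω = 2π·f = 2π·1000 = 6283 rad/s.
Step 2 — Component impedances:
  Z1: Z = 1/(jωC) = -j/(ω·C) = 0 - j140.8 Ω
  Z2: Z = jωL = j·6283·0.000831 = 0 + j5.221 Ω
  Z3: Z = 1/(jωC) = -j/(ω·C) = 0 - j3.386 Ω
  Z4: Z = R = 11 Ω
  Z5: Z = jωL = j·6283·0.05 = 0 + j314.2 Ω
  Z6: Z = R = 307 Ω
Step 3 — Ladder network (open output): work backward from the far end, alternating series and parallel combinations. Z_in = 2.437 - j136.1 Ω = 136.1∠-89.0° Ω.
Step 4 — Power factor: PF = cos(φ) = Re(Z)/|Z| = 2.437/136.1 = 0.01791.
Step 5 — Type: Im(Z) = -136.1 ⇒ leading (phase φ = -89.0°).

PF = 0.01791 (leading, φ = -89.0°)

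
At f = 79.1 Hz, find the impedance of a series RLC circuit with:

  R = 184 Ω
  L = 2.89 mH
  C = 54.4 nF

Step 1 — Angular frequency: ω = 2π·f = 2π·79.1 = 497 rad/s.
Step 2 — Component impedances:
  R: Z = R = 184 Ω
  L: Z = jωL = j·497·0.00289 = 0 + j1.436 Ω
  C: Z = 1/(jωC) = -j/(ω·C) = 0 - j3.699e+04 Ω
Step 3 — Series combination: Z_total = R + L + C = 184 - j3.699e+04 Ω = 3.699e+04∠-89.7° Ω.

Z = 184 - j3.699e+04 Ω = 3.699e+04∠-89.7° Ω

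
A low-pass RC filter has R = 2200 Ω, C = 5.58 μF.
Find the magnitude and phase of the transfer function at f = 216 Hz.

Step 1 — Angular frequency: ω = 2π·216 = 1357 rad/s.
Step 2 — Transfer function: H(jω) = 1/(1 + jωRC).
Step 3 — Denominator: 1 + jωRC = 1 + j·1357·2200·5.58e-06 = 1 + j16.66.
Step 4 — H = 0.00359 - j0.05981.
Step 5 — Magnitude: |H| = 0.05991 (-24.4 dB); phase: φ = -86.6°.

|H| = 0.05991 (-24.4 dB), φ = -86.6°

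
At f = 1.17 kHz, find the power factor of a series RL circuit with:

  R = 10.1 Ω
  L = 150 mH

Step 1 — Angular frequency: ω = 2π·f = 2π·1170 = 7351 rad/s.
Step 2 — Component impedances:
  R: Z = R = 10.1 Ω
  L: Z = jωL = j·7351·0.15 = 0 + j1103 Ω
Step 3 — Series combination: Z_total = R + L = 10.1 + j1103 Ω = 1103∠89.5° Ω.
Step 4 — Power factor: PF = cos(φ) = Re(Z)/|Z| = 10.1/1102.7 = 0.009159.
Step 5 — Type: Im(Z) = 1103 ⇒ lagging (phase φ = 89.5°).

PF = 0.009159 (lagging, φ = 89.5°)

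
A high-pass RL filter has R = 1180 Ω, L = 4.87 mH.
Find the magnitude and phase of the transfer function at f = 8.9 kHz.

Step 1 — Angular frequency: ω = 2π·8900 = 5.592e+04 rad/s.
Step 2 — Transfer function: H(jω) = jωL/(R + jωL).
Step 3 — Numerator jωL = j·272.3; denominator R + jωL = 1180 + j272.3.
Step 4 — H = 0.05057 + j0.2191.
Step 5 — Magnitude: |H| = 0.2249 (-13.0 dB); phase: φ = 77.0°.

|H| = 0.2249 (-13.0 dB), φ = 77.0°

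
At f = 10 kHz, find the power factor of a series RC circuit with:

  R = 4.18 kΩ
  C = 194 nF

Step 1 — Angular frequency: ω = 2π·f = 2π·1e+04 = 6.283e+04 rad/s.
Step 2 — Component impedances:
  R: Z = R = 4180 Ω
  C: Z = 1/(jωC) = -j/(ω·C) = 0 - j82.04 Ω
Step 3 — Series combination: Z_total = R + C = 4180 - j82.04 Ω = 4181∠-1.1° Ω.
Step 4 — Power factor: PF = cos(φ) = Re(Z)/|Z| = 4180/4181 = 0.9998.
Step 5 — Type: Im(Z) = -82.04 ⇒ leading (phase φ = -1.1°).

PF = 0.9998 (leading, φ = -1.1°)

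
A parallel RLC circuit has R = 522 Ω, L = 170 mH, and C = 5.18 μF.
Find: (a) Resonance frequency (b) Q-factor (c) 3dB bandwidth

Step 1 — Resonance: ω₀ = 1/√(LC) = 1/√(0.17·5.18e-06) = 1066 rad/s.
Step 2 — f₀ = ω₀/(2π) = 169.6 Hz.
Step 3 — Parallel Q: Q = R/(ω₀L) = 522/(1066·0.17) = 2.881.
Step 4 — Bandwidth: Δω = ω₀/Q = 369.8 rad/s; BW = Δω/(2π) = 58.86 Hz.

(a) f₀ = 169.6 Hz  (b) Q = 2.881  (c) BW = 58.86 Hz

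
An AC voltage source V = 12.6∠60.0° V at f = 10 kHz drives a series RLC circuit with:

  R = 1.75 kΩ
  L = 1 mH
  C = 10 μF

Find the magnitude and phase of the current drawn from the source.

Step 1 — Angular frequency: ω = 2π·f = 2π·1e+04 = 6.283e+04 rad/s.
Step 2 — Component impedances:
  R: Z = R = 1750 Ω
  L: Z = jωL = j·6.283e+04·0.001 = 0 + j62.83 Ω
  C: Z = 1/(jωC) = -j/(ω·C) = 0 - j1.592 Ω
Step 3 — Series combination: Z_total = R + L + C = 1750 + j61.24 Ω = 1751∠2.0° Ω.
Step 4 — Source phasor: V = 12.6∠60.0° V = 6.3 + j10.91 V.
Step 5 — Ohm's law: I = V / Z_total = (6.3 + j10.91) / (1750 + j61.24) = 0.003814 + j0.006102 A.
Step 6 — Convert to polar: |I| = 0.007196 A, ∠I = 58.0°.

I = 0.007196∠58.0° A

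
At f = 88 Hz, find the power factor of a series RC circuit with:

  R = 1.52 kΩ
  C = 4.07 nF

Step 1 — Angular frequency: ω = 2π·f = 2π·88 = 552.9 rad/s.
Step 2 — Component impedances:
  R: Z = R = 1520 Ω
  C: Z = 1/(jωC) = -j/(ω·C) = 0 - j4.444e+05 Ω
Step 3 — Series combination: Z_total = R + C = 1520 - j4.444e+05 Ω = 4.444e+05∠-89.8° Ω.
Step 4 — Power factor: PF = cos(φ) = Re(Z)/|Z| = 1520/4.4437e+05 = 0.003421.
Step 5 — Type: Im(Z) = -4.444e+05 ⇒ leading (phase φ = -89.8°).

PF = 0.003421 (leading, φ = -89.8°)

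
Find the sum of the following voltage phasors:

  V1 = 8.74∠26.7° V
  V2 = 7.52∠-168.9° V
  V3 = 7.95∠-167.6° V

Step 1 — Convert each phasor to rectangular form:
  V1 = 8.74·(cos(26.7°) + j·sin(26.7°)) = 7.808 + j3.927 V
  V2 = 7.52·(cos(-168.9°) + j·sin(-168.9°)) = -7.379 - j1.448 V
  V3 = 7.95·(cos(-167.6°) + j·sin(-167.6°)) = -7.765 - j1.707 V
Step 2 — Sum components: V_total = -7.336 + j0.7721 V.
Step 3 — Convert to polar: |V_total| = 7.376 V, ∠V_total = 174.0°.

V_total = 7.376∠174.0° V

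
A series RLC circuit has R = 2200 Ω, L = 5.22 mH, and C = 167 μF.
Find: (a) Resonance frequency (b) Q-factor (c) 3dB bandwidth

Step 1 — Resonance: ω₀ = 1/√(LC) = 1/√(0.00522·0.000167) = 1071 rad/s.
Step 2 — f₀ = ω₀/(2π) = 170.5 Hz.
Step 3 — Series Q: Q = ω₀L/R = 1071·0.00522/2200 = 0.002541.
Step 4 — Bandwidth: Δω = ω₀/Q = 4.215e+05 rad/s; BW = Δω/(2π) = 6.708e+04 Hz.

(a) f₀ = 170.5 Hz  (b) Q = 0.002541  (c) BW = 6.708e+04 Hz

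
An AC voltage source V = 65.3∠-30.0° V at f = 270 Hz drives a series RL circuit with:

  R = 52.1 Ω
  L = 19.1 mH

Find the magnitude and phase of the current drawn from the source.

Step 1 — Angular frequency: ω = 2π·f = 2π·270 = 1696 rad/s.
Step 2 — Component impedances:
  R: Z = R = 52.1 Ω
  L: Z = jωL = j·1696·0.0191 = 0 + j32.4 Ω
Step 3 — Series combination: Z_total = R + L = 52.1 + j32.4 Ω = 61.35∠31.9° Ω.
Step 4 — Source phasor: V = 65.3∠-30.0° V = 56.55 - j32.65 V.
Step 5 — Ohm's law: I = V / Z_total = (56.55 - j32.65) / (52.1 + j32.4) = 0.5017 - j0.9387 A.
Step 6 — Convert to polar: |I| = 1.064 A, ∠I = -61.9°.

I = 1.064∠-61.9° A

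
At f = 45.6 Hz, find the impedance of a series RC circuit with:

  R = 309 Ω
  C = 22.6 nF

Step 1 — Angular frequency: ω = 2π·f = 2π·45.6 = 286.5 rad/s.
Step 2 — Component impedances:
  R: Z = R = 309 Ω
  C: Z = 1/(jωC) = -j/(ω·C) = 0 - j1.544e+05 Ω
Step 3 — Series combination: Z_total = R + C = 309 - j1.544e+05 Ω = 1.544e+05∠-89.9° Ω.

Z = 309 - j1.544e+05 Ω = 1.544e+05∠-89.9° Ω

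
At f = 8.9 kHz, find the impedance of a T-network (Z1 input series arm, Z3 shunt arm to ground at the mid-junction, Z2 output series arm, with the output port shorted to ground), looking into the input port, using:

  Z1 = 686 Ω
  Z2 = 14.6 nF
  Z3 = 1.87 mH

Step 1 — Angular frequency: ω = 2π·f = 2π·8900 = 5.592e+04 rad/s.
Step 2 — Component impedances:
  Z1: Z = R = 686 Ω
  Z2: Z = 1/(jωC) = -j/(ω·C) = 0 - j1225 Ω
  Z3: Z = jωL = j·5.592e+04·0.00187 = 0 + j104.6 Ω
Step 3 — With the output port shorted to ground, the output series arm Z2 runs from the junction to ground; the shunt arm Z3 also runs from the junction to ground. They appear in parallel: Z3 || Z2 = 0 + j114.3 Ω.
Step 4 — Series with input arm Z1: Z_in = Z1 + (Z3 || Z2) = 686 + j114.3 Ω = 695.5∠9.5° Ω.

Z = 686 + j114.3 Ω = 695.5∠9.5° Ω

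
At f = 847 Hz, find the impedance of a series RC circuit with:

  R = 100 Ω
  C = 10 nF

Step 1 — Angular frequency: ω = 2π·f = 2π·847 = 5322 rad/s.
Step 2 — Component impedances:
  R: Z = R = 100 Ω
  C: Z = 1/(jωC) = -j/(ω·C) = 0 - j1.879e+04 Ω
Step 3 — Series combination: Z_total = R + C = 100 - j1.879e+04 Ω = 1.879e+04∠-89.7° Ω.

Z = 100 - j1.879e+04 Ω = 1.879e+04∠-89.7° Ω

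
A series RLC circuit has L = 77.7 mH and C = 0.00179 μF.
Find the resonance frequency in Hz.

Step 1 — Resonance condition Im(Z)=0 gives ω₀ = 1/√(LC).
Step 2 — ω₀ = 1/√(0.0777·1.79e-09) = 8.479e+04 rad/s.
Step 3 — f₀ = ω₀/(2π) = 1.35e+04 Hz.

f₀ = 1.35e+04 Hz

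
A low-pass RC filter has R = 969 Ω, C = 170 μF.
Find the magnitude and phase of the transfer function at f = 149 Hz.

Step 1 — Angular frequency: ω = 2π·149 = 936.2 rad/s.
Step 2 — Transfer function: H(jω) = 1/(1 + jωRC).
Step 3 — Denominator: 1 + jωRC = 1 + j·936.2·969·0.00017 = 1 + j154.2.
Step 4 — H = 4.204e-05 - j0.006484.
Step 5 — Magnitude: |H| = 0.006484 (-43.8 dB); phase: φ = -89.6°.

|H| = 0.006484 (-43.8 dB), φ = -89.6°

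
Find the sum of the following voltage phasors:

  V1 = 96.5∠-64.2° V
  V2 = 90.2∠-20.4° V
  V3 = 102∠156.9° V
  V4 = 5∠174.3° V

Step 1 — Convert each phasor to rectangular form:
  V1 = 96.5·(cos(-64.2°) + j·sin(-64.2°)) = 42 - j86.88 V
  V2 = 90.2·(cos(-20.4°) + j·sin(-20.4°)) = 84.54 - j31.44 V
  V3 = 102·(cos(156.9°) + j·sin(156.9°)) = -93.82 + j40.02 V
  V4 = 5·(cos(174.3°) + j·sin(174.3°)) = -4.975 + j0.4966 V
Step 2 — Sum components: V_total = 27.75 - j77.81 V.
Step 3 — Convert to polar: |V_total| = 82.61 V, ∠V_total = -70.4°.

V_total = 82.61∠-70.4° V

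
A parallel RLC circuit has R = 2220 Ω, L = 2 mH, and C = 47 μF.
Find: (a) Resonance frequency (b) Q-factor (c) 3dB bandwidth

Step 1 — Resonance: ω₀ = 1/√(LC) = 1/√(0.002·4.7e-05) = 3262 rad/s.
Step 2 — f₀ = ω₀/(2π) = 519.1 Hz.
Step 3 — Parallel Q: Q = R/(ω₀L) = 2220/(3262·0.002) = 340.3.
Step 4 — Bandwidth: Δω = ω₀/Q = 9.584 rad/s; BW = Δω/(2π) = 1.525 Hz.

(a) f₀ = 519.1 Hz  (b) Q = 340.3  (c) BW = 1.525 Hz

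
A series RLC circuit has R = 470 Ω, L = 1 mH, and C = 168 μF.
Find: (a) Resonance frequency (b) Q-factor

Step 1 — Resonance condition Im(Z)=0 gives ω₀ = 1/√(LC).
Step 2 — ω₀ = 1/√(0.001·0.000168) = 2440 rad/s.
Step 3 — f₀ = ω₀/(2π) = 388.3 Hz.
Step 4 — Series Q: Q = ω₀L/R = 2440·0.001/470 = 0.005191.

(a) f₀ = 388.3 Hz  (b) Q = 0.005191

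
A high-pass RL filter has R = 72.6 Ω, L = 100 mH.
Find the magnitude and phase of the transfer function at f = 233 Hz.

Step 1 — Angular frequency: ω = 2π·233 = 1464 rad/s.
Step 2 — Transfer function: H(jω) = jωL/(R + jωL).
Step 3 — Numerator jωL = j·146.4; denominator R + jωL = 72.6 + j146.4.
Step 4 — H = 0.8026 + j0.398.
Step 5 — Magnitude: |H| = 0.8959 (-1.0 dB); phase: φ = 26.4°.

|H| = 0.8959 (-1.0 dB), φ = 26.4°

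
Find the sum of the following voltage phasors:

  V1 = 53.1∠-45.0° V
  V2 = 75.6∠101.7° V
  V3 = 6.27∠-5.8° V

Step 1 — Convert each phasor to rectangular form:
  V1 = 53.1·(cos(-45.0°) + j·sin(-45.0°)) = 37.55 - j37.55 V
  V2 = 75.6·(cos(101.7°) + j·sin(101.7°)) = -15.33 + j74.03 V
  V3 = 6.27·(cos(-5.8°) + j·sin(-5.8°)) = 6.238 - j0.6336 V
Step 2 — Sum components: V_total = 28.45 + j35.85 V.
Step 3 — Convert to polar: |V_total| = 45.77 V, ∠V_total = 51.6°.

V_total = 45.77∠51.6° V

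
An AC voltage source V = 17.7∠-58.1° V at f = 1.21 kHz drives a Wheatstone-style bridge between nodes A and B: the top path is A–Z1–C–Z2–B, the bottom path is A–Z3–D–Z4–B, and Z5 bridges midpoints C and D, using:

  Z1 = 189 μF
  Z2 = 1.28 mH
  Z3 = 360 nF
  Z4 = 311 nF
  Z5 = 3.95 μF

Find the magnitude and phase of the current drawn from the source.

Step 1 — Angular frequency: ω = 2π·f = 2π·1210 = 7603 rad/s.
Step 2 — Component impedances:
  Z1: Z = 1/(jωC) = -j/(ω·C) = 0 - j0.6959 Ω
  Z2: Z = jωL = j·7603·0.00128 = 0 + j9.731 Ω
  Z3: Z = 1/(jωC) = -j/(ω·C) = 0 - j365.4 Ω
  Z4: Z = 1/(jωC) = -j/(ω·C) = 0 - j422.9 Ω
  Z5: Z = 1/(jωC) = -j/(ω·C) = 0 - j33.3 Ω
Step 3 — Bridge requires nodal analysis (the Z5 bridge couples midpoints C and D, so the two paths cannot be reduced to a simple series/parallel combination). Setting node B to ground and injecting 1 A at node A, the 3-node admittance system at A, C, D solves to V_A = Z_AB = 0 + j9.248 Ω = 9.248∠90.0° Ω.
Step 4 — Source phasor: V = 17.7∠-58.1° V = 9.353 - j15.03 V.
Step 5 — Ohm's law: I = V / Z_total = (9.353 - j15.03) / (0 + j9.248) = -1.625 - j1.011 A.
Step 6 — Convert to polar: |I| = 1.914 A, ∠I = -148.1°.

I = 1.914∠-148.1° A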